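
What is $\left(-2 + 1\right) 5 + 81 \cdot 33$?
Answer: $2668$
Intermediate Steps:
$\left(-2 + 1\right) 5 + 81 \cdot 33 = \left(-1\right) 5 + 2673 = -5 + 2673 = 2668$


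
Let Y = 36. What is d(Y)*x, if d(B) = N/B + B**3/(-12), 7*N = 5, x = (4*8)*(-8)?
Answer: 62705344/63 ≈ 9.9532e+5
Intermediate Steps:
x = -256 (x = 32*(-8) = -256)
N = 5/7 (N = (1/7)*5 = 5/7 ≈ 0.71429)
d(B) = -B**3/12 + 5/(7*B) (d(B) = 5/(7*B) + B**3/(-12) = 5/(7*B) + B**3*(-1/12) = 5/(7*B) - B**3/12 = -B**3/12 + 5/(7*B))
d(Y)*x = ((1/84)*(60 - 7*36**4)/36)*(-256) = ((1/84)*(1/36)*(60 - 7*1679616))*(-256) = ((1/84)*(1/36)*(60 - 11757312))*(-256) = ((1/84)*(1/36)*(-11757252))*(-256) = -979771/252*(-256) = 62705344/63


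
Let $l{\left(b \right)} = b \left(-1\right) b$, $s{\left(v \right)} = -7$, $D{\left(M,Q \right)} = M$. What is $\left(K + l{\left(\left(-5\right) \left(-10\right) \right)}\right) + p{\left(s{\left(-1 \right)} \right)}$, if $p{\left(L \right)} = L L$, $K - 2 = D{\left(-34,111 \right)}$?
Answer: $-2483$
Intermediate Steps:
$K = -32$ ($K = 2 - 34 = -32$)
$p{\left(L \right)} = L^{2}$
$l{\left(b \right)} = - b^{2}$ ($l{\left(b \right)} = - b b = - b^{2}$)
$\left(K + l{\left(\left(-5\right) \left(-10\right) \right)}\right) + p{\left(s{\left(-1 \right)} \right)} = \left(-32 - \left(\left(-5\right) \left(-10\right)\right)^{2}\right) + \left(-7\right)^{2} = \left(-32 - 50^{2}\right) + 49 = \left(-32 - 2500\right) + 49 = -2532 + 49 = -2483$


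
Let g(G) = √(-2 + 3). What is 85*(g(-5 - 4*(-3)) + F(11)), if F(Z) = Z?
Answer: 1020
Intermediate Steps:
g(G) = 1 (g(G) = √1 = 1)
85*(g(-5 - 4*(-3)) + F(11)) = 85*(1 + 11) = 85*12 = 1020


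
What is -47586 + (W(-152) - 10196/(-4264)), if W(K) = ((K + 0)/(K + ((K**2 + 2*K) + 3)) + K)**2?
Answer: -13387523442500871/546930275866 ≈ -24478.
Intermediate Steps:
W(K) = (K + K/(3 + K**2 + 3*K))**2 (W(K) = (K/(K + (3 + K**2 + 2*K)) + K)**2 = (K/(3 + K**2 + 3*K) + K)**2 = (K + K/(3 + K**2 + 3*K))**2)
-47586 + (W(-152) - 10196/(-4264)) = -47586 + ((-152)**2*(4 + (-152)**2 + 3*(-152))**2/(3 + (-152)**2 + 3*(-152))**2 - 10196/(-4264)) = -47586 + (23104*(4 + 23104 - 456)**2/(3 + 23104 - 456)**2 - 10196*(-1)/4264) = -47586 + (23104*22652**2/22651**2 - 1*(-2549/1066)) = -47586 + (23104*(1/513067801)*513113104 + 2549/1066) = -47586 + (11854965154816/513067801 + 2549/1066) = -47586 + 12638700664858605/546930275866 = -13387523442500871/546930275866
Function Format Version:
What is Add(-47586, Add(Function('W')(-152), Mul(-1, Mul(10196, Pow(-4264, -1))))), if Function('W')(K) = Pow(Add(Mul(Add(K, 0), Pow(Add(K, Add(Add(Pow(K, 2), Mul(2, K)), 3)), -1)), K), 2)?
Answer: Rational(-13387523442500871, 546930275866) ≈ -24478.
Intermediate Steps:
Function('W')(K) = Pow(Add(K, Mul(K, Pow(Add(3, Pow(K, 2), Mul(3, K)), -1))), 2) (Function('W')(K) = Pow(Add(Mul(K, Pow(Add(K, Add(3, Pow(K, 2), Mul(2, K))), -1)), K), 2) = Pow(Add(Mul(K, Pow(Add(3, Pow(K, 2), Mul(3, K)), -1)), K), 2) = Pow(Add(K, Mul(K, Pow(Add(3, Pow(K, 2), Mul(3, K)), -1))), 2))
Add(-47586, Add(Function('W')(-152), Mul(-1, Mul(10196, Pow(-4264, -1))))) = Add(-47586, Add(Mul(Pow(-152, 2), Pow(Add(3, Pow(-152, 2), Mul(3, -152)), -2), Pow(Add(4, Pow(-152, 2), Mul(3, -152)), 2)), Mul(-1, Mul(10196, Pow(-4264, -1))))) = Add(-47586, Add(Mul(23104, Pow(Add(3, 23104, -456), -2), Pow(Add(4, 23104, -456), 2)), Mul(-1, Mul(10196, Rational(-1, 4264))))) = Add(-47586, Add(Mul(23104, Pow(22651, -2), Pow(22652, 2)), Mul(-1, Rational(-2549, 1066)))) = Add(-47586, Add(Mul(23104, Rational(1, 513067801), 513113104), Rational(2549, 1066))) = Add(-47586, Add(Rational(11854965154816, 513067801), Rational(2549, 1066))) = Add(-47586, Rational(12638700664858605, 546930275866)) = Rational(-13387523442500871, 546930275866)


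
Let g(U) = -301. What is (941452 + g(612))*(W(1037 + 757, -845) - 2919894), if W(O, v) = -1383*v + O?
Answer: -1646510734215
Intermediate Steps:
W(O, v) = O - 1383*v
(941452 + g(612))*(W(1037 + 757, -845) - 2919894) = (941452 - 301)*(((1037 + 757) - 1383*(-845)) - 2919894) = 941151*((1794 + 1168635) - 2919894) = 941151*(1170429 - 2919894) = 941151*(-1749465) = -1646510734215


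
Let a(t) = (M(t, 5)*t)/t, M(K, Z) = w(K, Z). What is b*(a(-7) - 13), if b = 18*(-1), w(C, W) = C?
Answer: 360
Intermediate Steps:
M(K, Z) = K
b = -18
a(t) = t (a(t) = (t*t)/t = t²/t = t)
b*(a(-7) - 13) = -18*(-7 - 13) = -18*(-20) = 360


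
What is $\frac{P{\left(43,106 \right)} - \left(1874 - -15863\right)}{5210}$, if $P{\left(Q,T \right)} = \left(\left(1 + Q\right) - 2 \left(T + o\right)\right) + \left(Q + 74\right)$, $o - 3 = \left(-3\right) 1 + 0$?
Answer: $- \frac{8894}{2605} \approx -3.4142$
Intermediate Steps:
$o = 0$ ($o = 3 + \left(\left(-3\right) 1 + 0\right) = 3 + \left(-3 + 0\right) = 3 - 3 = 0$)
$P{\left(Q,T \right)} = 75 - 2 T + 2 Q$ ($P{\left(Q,T \right)} = \left(\left(1 + Q\right) - 2 \left(T + 0\right)\right) + \left(Q + 74\right) = \left(\left(1 + Q\right) - 2 T\right) + \left(74 + Q\right) = \left(1 + Q - 2 T\right) + \left(74 + Q\right) = 75 - 2 T + 2 Q$)
$\frac{P{\left(43,106 \right)} - \left(1874 - -15863\right)}{5210} = \frac{\left(75 - 212 + 2 \cdot 43\right) - \left(1874 - -15863\right)}{5210} = \left(\left(75 - 212 + 86\right) - \left(1874 + 15863\right)\right) \frac{1}{5210} = \left(-51 - 17737\right) \frac{1}{5210} = \left(-17788\right) \frac{1}{5210} = - \frac{8894}{2605}$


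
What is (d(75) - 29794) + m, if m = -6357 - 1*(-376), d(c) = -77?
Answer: -35852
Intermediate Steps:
m = -5981 (m = -6357 + 376 = -5981)
(d(75) - 29794) + m = (-77 - 29794) - 5981 = -29871 - 5981 = -35852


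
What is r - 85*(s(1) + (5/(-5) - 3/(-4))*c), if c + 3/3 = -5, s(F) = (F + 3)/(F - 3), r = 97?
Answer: 279/2 ≈ 139.50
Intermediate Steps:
s(F) = (3 + F)/(-3 + F)
c = -6 (c = -1 - 5 = -6)
r - 85*(s(1) + (5/(-5) - 3/(-4))*c) = 97 - 85*((3 + 1)/(-3 + 1) + (5/(-5) - 3/(-4))*(-6)) = 97 - 85*(4/(-2) + (5*(-⅕) - 3*(-¼))*(-6)) = 97 - 85*(-½*4 + (-1 + ¾)*(-6)) = 97 - 85*(-2 - ¼*(-6)) = 97 - 85*(-2 + 3/2) = 97 - 85*(-1)/2 = 97 - 1*(-85/2) = 97 + 85/2 = 279/2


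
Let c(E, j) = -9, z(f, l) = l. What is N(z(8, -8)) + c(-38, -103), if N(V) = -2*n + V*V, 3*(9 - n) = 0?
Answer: 37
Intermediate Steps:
n = 9 (n = 9 - ⅓*0 = 9 + 0 = 9)
N(V) = -18 + V² (N(V) = -2*9 + V*V = -18 + V²)
N(z(8, -8)) + c(-38, -103) = (-18 + (-8)²) - 9 = (-18 + 64) - 9 = 46 - 9 = 37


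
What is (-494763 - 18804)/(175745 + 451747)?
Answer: -171189/209164 ≈ -0.81844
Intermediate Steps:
(-494763 - 18804)/(175745 + 451747) = -513567/627492 = -513567*1/627492 = -171189/209164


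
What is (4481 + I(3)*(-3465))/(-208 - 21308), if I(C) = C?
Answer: 2957/10758 ≈ 0.27487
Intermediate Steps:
(4481 + I(3)*(-3465))/(-208 - 21308) = (4481 + 3*(-3465))/(-208 - 21308) = (4481 - 10395)/(-21516) = -5914*(-1/21516) = 2957/10758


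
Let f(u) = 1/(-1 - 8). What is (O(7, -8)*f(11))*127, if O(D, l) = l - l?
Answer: 0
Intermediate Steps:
O(D, l) = 0
f(u) = -1/9 (f(u) = 1/(-9) = -1/9)
(O(7, -8)*f(11))*127 = (0*(-1/9))*127 = 0*127 = 0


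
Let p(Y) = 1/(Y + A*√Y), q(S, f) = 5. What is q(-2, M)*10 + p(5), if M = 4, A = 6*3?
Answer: 15949/319 + 18*√5/1595 ≈ 50.022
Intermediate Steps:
A = 18
p(Y) = 1/(Y + 18*√Y)
q(-2, M)*10 + p(5) = 5*10 + 1/(5 + 18*√5) = 50 + 1/(5 + 18*√5)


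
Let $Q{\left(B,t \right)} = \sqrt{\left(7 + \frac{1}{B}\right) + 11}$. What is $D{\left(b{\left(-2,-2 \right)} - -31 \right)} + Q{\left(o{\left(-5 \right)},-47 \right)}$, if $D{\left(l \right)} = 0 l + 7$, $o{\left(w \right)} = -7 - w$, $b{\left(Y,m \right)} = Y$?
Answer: $7 + \frac{\sqrt{70}}{2} \approx 11.183$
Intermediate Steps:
$Q{\left(B,t \right)} = \sqrt{18 + \frac{1}{B}}$
$D{\left(l \right)} = 7$ ($D{\left(l \right)} = 0 + 7 = 7$)
$D{\left(b{\left(-2,-2 \right)} - -31 \right)} + Q{\left(o{\left(-5 \right)},-47 \right)} = 7 + \sqrt{18 + \frac{1}{-7 - -5}} = 7 + \sqrt{18 + \frac{1}{-7 + 5}} = 7 + \sqrt{18 + \frac{1}{-2}} = 7 + \sqrt{18 - \frac{1}{2}} = 7 + \sqrt{\frac{35}{2}} = 7 + \frac{\sqrt{70}}{2}$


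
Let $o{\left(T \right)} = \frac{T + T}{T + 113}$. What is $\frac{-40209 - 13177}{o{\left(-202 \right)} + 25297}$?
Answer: $- \frac{4751354}{2251837} \approx -2.11$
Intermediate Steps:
$o{\left(T \right)} = \frac{2 T}{113 + T}$
$\frac{-40209 - 13177}{o{\left(-202 \right)} + 25297} = \frac{-40209 - 13177}{2 \left(-202\right) \frac{1}{113 - 202} + 25297} = - \frac{53386}{2 \left(-202\right) \frac{1}{-89} + 25297} = - \frac{53386}{2 \left(-202\right) \left(- \frac{1}{89}\right) + 25297} = - \frac{53386}{\frac{404}{89} + 25297} = - \frac{53386}{\frac{2251837}{89}} = \left(-53386\right) \frac{89}{2251837} = - \frac{4751354}{2251837}$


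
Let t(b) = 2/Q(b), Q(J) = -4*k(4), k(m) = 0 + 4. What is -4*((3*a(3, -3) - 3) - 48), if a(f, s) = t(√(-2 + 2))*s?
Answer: 399/2 ≈ 199.50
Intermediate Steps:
k(m) = 4
Q(J) = -16 (Q(J) = -4*4 = -16)
t(b) = -⅛ (t(b) = 2/(-16) = 2*(-1/16) = -⅛)
a(f, s) = -s/8
-4*((3*a(3, -3) - 3) - 48) = -4*((3*(-⅛*(-3)) - 3) - 48) = -4*((3*(3/8) - 3) - 48) = -4*((9/8 - 3) - 48) = -4*(-15/8 - 48) = -4*(-399/8) = 399/2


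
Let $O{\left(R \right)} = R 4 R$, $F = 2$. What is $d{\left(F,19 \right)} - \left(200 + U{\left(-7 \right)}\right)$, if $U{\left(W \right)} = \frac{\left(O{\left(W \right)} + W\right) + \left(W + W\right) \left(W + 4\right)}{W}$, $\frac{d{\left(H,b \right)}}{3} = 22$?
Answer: $-101$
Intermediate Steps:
$d{\left(H,b \right)} = 66$ ($d{\left(H,b \right)} = 3 \cdot 22 = 66$)
$O{\left(R \right)} = 4 R^{2}$ ($O{\left(R \right)} = 4 R R = 4 R^{2}$)
$U{\left(W \right)} = \frac{W + 4 W^{2} + 2 W \left(4 + W\right)}{W}$ ($U{\left(W \right)} = \frac{\left(4 W^{2} + W\right) + \left(W + W\right) \left(W + 4\right)}{W} = \frac{\left(W + 4 W^{2}\right) + 2 W \left(4 + W\right)}{W} = \frac{W + 4 W^{2} + 2 W \left(4 + W\right)}{W}$)
$d{\left(F,19 \right)} - \left(200 + U{\left(-7 \right)}\right) = 66 - \left(209 - 42\right) = 66 - 167 = -101$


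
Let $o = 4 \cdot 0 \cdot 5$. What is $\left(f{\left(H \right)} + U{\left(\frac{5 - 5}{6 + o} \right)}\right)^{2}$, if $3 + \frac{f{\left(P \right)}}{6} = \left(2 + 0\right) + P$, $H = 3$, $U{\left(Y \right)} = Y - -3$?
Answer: $225$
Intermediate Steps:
$o = 0$ ($o = 0 \cdot 5 = 0$)
$U{\left(Y \right)} = 3 + Y$ ($U{\left(Y \right)} = Y + 3 = 3 + Y$)
$f{\left(P \right)} = -6 + 6 P$ ($f{\left(P \right)} = -18 + 6 \left(\left(2 + 0\right) + P\right) = -18 + 6 \left(2 + P\right) = -18 + \left(12 + 6 P\right) = -6 + 6 P$)
$\left(f{\left(H \right)} + U{\left(\frac{5 - 5}{6 + o} \right)}\right)^{2} = \left(\left(-6 + 6 \cdot 3\right) + \left(3 + \frac{5 - 5}{6 + 0}\right)\right)^{2} = \left(\left(-6 + 18\right) + \left(3 + \frac{0}{6}\right)\right)^{2} = \left(12 + \left(3 + 0 \cdot \frac{1}{6}\right)\right)^{2} = \left(12 + \left(3 + 0\right)\right)^{2} = \left(12 + 3\right)^{2} = 15^{2} = 225$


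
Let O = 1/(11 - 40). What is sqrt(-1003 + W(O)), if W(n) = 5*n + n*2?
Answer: I*sqrt(843726)/29 ≈ 31.674*I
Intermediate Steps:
O = -1/29 (O = 1/(-29) = -1/29 ≈ -0.034483)
W(n) = 7*n (W(n) = 5*n + 2*n = 7*n)
sqrt(-1003 + W(O)) = sqrt(-1003 + 7*(-1/29)) = sqrt(-1003 - 7/29) = sqrt(-29094/29) = I*sqrt(843726)/29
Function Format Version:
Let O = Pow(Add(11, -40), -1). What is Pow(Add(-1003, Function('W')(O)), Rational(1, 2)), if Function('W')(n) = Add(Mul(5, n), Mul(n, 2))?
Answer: Mul(Rational(1, 29), I, Pow(843726, Rational(1, 2))) ≈ Mul(31.674, I)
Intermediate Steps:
O = Rational(-1, 29) (O = Pow(-29, -1) = Rational(-1, 29) ≈ -0.034483)
Function('W')(n) = Mul(7, n) (Function('W')(n) = Add(Mul(5, n), Mul(2, n)) = Mul(7, n))
Pow(Add(-1003, Function('W')(O)), Rational(1, 2)) = Pow(Add(-1003, Mul(7, Rational(-1, 29))), Rational(1, 2)) = Pow(Add(-1003, Rational(-7, 29)), Rational(1, 2)) = Pow(Rational(-29094, 29), Rational(1, 2)) = Mul(Rational(1, 29), I, Pow(843726, Rational(1, 2)))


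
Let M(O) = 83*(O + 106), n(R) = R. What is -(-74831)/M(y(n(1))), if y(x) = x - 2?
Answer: 74831/8715 ≈ 8.5865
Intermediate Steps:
y(x) = -2 + x
M(O) = 8798 + 83*O (M(O) = 83*(106 + O) = 8798 + 83*O)
-(-74831)/M(y(n(1))) = -(-74831)/(8798 + 83*(-2 + 1)) = -(-74831)/(8798 + 83*(-1)) = -(-74831)/(8798 - 83) = -(-74831)/8715 = -1*(-74831/8715) = 74831/8715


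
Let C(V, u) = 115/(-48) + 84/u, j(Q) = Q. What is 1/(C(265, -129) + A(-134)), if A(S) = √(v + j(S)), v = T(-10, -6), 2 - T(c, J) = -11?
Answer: -12980496/555023137 - 46861056*I/555023137 ≈ -0.023387 - 0.084431*I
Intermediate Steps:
T(c, J) = 13 (T(c, J) = 2 - 1*(-11) = 2 + 11 = 13)
C(V, u) = -115/48 + 84/u (C(V, u) = 115*(-1/48) + 84/u = -115/48 + 84/u)
v = 13
A(S) = √(13 + S)
1/(C(265, -129) + A(-134)) = 1/((-115/48 + 84/(-129)) + √(13 - 134)) = 1/((-115/48 + 84*(-1/129)) + √(-121)) = 1/((-115/48 - 28/43) + 11*I) = 1/(-6289/2064 + 11*I) = 4260096*(-6289/2064 - 11*I)/555023137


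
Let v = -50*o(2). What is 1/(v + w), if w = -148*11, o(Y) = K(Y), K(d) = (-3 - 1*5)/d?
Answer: -1/1428 ≈ -0.00070028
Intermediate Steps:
K(d) = -8/d (K(d) = (-3 - 5)/d = -8/d)
o(Y) = -8/Y
v = 200 (v = -(-400)/2 = -50*(-4) = 200)
w = -1628
1/(v + w) = 1/(200 - 1628) = 1/(-1428) = -1/1428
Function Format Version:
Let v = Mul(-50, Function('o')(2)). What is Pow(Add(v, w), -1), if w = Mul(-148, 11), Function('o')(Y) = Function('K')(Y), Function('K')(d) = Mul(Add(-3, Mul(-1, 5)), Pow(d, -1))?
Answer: Rational(-1, 1428) ≈ -0.00070028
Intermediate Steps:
Function('K')(d) = Mul(-8, Pow(d, -1)) (Function('K')(d) = Mul(Add(-3, -5), Pow(d, -1)) = Mul(-8, Pow(d, -1)))
Function('o')(Y) = Mul(-8, Pow(Y, -1))
v = 200 (v = Mul(-50, Mul(-8, Pow(2, -1))) = Mul(-50, Mul(-8, Rational(1, 2))) = Mul(-50, -4) = 200)
w = -1628
Pow(Add(v, w), -1) = Pow(Add(200, -1628), -1) = Pow(-1428, -1) = Rational(-1, 1428)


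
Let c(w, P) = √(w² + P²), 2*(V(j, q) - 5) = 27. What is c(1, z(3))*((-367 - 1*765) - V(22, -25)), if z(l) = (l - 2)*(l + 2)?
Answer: -2301*√26/2 ≈ -5866.4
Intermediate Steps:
V(j, q) = 37/2 (V(j, q) = 5 + (½)*27 = 5 + 27/2 = 37/2)
z(l) = (-2 + l)*(2 + l)
c(w, P) = √(P² + w²)
c(1, z(3))*((-367 - 1*765) - V(22, -25)) = √((-4 + 3²)² + 1²)*((-367 - 1*765) - 1*37/2) = √((-4 + 9)² + 1)*((-367 - 765) - 37/2) = √(5² + 1)*(-1132 - 37/2) = √(25 + 1)*(-2301/2) = √26*(-2301/2) = -2301*√26/2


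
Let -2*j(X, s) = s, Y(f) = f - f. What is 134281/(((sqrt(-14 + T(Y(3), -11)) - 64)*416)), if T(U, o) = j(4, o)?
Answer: -537124/106717 - 134281*I*sqrt(34)/3414944 ≈ -5.0332 - 0.22928*I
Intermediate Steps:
Y(f) = 0
j(X, s) = -s/2
T(U, o) = -o/2
134281/(((sqrt(-14 + T(Y(3), -11)) - 64)*416)) = 134281/(((sqrt(-14 - 1/2*(-11)) - 64)*416)) = 134281/(((sqrt(-14 + 11/2) - 64)*416)) = 134281/(((sqrt(-17/2) - 64)*416)) = 134281/(((I*sqrt(34)/2 - 64)*416)) = 134281/(((-64 + I*sqrt(34)/2)*416)) = 134281/(-26624 + 208*I*sqrt(34))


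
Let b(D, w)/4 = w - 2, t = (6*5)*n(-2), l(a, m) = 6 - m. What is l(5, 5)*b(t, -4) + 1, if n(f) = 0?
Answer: -23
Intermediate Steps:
t = 0 (t = (6*5)*0 = 30*0 = 0)
b(D, w) = -8 + 4*w (b(D, w) = 4*(w - 2) = 4*(-2 + w) = -8 + 4*w)
l(5, 5)*b(t, -4) + 1 = (6 - 1*5)*(-8 + 4*(-4)) + 1 = (6 - 5)*(-8 - 16) + 1 = 1*(-24) + 1 = -24 + 1 = -23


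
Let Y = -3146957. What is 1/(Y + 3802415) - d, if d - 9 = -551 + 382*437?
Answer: -109062967535/655458 ≈ -1.6639e+5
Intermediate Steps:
d = 166392 (d = 9 + (-551 + 382*437) = 9 + (-551 + 166934) = 9 + 166383 = 166392)
1/(Y + 3802415) - d = 1/(-3146957 + 3802415) - 1*166392 = 1/655458 - 166392 = -109062967535/655458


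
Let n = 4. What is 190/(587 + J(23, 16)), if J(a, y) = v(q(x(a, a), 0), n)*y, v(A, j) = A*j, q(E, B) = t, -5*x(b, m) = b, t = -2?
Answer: 190/459 ≈ 0.41394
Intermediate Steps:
x(b, m) = -b/5
q(E, B) = -2
J(a, y) = -8*y (J(a, y) = (-2*4)*y = -8*y)
190/(587 + J(23, 16)) = 190/(587 - 8*16) = 190/(587 - 128) = 190/459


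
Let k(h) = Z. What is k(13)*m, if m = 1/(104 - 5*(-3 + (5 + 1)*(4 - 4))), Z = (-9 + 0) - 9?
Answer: -18/119 ≈ -0.15126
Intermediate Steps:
Z = -18 (Z = -9 - 9 = -18)
k(h) = -18
m = 1/119 (m = 1/(104 - 5*(-3 + 6*0)) = 1/(104 - 5*(-3 + 0)) = 1/(104 - 5*(-3)) = 1/(104 + 15) = 1/119 ≈ 0.0084034)
k(13)*m = -18*1/119 = -18/119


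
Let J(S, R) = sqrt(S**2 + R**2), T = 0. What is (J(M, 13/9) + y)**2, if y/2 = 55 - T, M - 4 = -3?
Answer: 980350/81 + 1100*sqrt(10)/9 ≈ 12490.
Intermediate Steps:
M = 1 (M = 4 - 3 = 1)
y = 110 (y = 2*(55 - 1*0) = 2*(55 + 0) = 2*55 = 110)
J(S, R) = sqrt(R**2 + S**2)
(J(M, 13/9) + y)**2 = (sqrt((13/9)**2 + 1**2) + 110)**2 = (sqrt((13*(1/9))**2 + 1) + 110)**2 = (sqrt((13/9)**2 + 1) + 110)**2 = (sqrt(169/81 + 1) + 110)**2 = (sqrt(250/81) + 110)**2 = (5*sqrt(10)/9 + 110)**2 = (110 + 5*sqrt(10)/9)**2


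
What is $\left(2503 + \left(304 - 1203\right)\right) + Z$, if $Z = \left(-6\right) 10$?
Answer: $1544$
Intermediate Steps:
$Z = -60$
$\left(2503 + \left(304 - 1203\right)\right) + Z = \left(2503 + \left(304 - 1203\right)\right) - 60 = \left(2503 - 899\right) - 60 = 1604 - 60 = 1544$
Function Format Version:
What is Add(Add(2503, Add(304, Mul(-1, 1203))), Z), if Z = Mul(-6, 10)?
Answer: 1544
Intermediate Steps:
Z = -60
Add(Add(2503, Add(304, Mul(-1, 1203))), Z) = Add(Add(2503, Add(304, Mul(-1, 1203))), -60) = Add(Add(2503, Add(304, -1203)), -60) = Add(Add(2503, -899), -60) = Add(1604, -60) = 1544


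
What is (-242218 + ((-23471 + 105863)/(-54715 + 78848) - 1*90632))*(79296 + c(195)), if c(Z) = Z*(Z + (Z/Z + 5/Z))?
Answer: -943997616634818/24133 ≈ -3.9116e+10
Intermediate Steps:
c(Z) = Z*(1 + Z + 5/Z) (c(Z) = Z*(Z + (1 + 5/Z)) = Z*(1 + Z + 5/Z))
(-242218 + ((-23471 + 105863)/(-54715 + 78848) - 1*90632))*(79296 + c(195)) = (-242218 + ((-23471 + 105863)/(-54715 + 78848) - 1*90632))*(79296 + (5 + 195 + 195**2)) = (-242218 + (82392/24133 - 90632))*(79296 + (5 + 195 + 38025)) = (-242218 + (82392*(1/24133) - 90632))*(79296 + 38225) = (-242218 + (82392/24133 - 90632))*117521 = (-242218 - 2187139664/24133)*117521 = -8032586658/24133*117521 = -943997616634818/24133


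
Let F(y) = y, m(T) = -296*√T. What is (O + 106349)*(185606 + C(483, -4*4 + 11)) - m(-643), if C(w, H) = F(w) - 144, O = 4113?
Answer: 20539856590 + 296*I*√643 ≈ 2.054e+10 + 7505.8*I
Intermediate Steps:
C(w, H) = -144 + w (C(w, H) = w - 144 = -144 + w)
(O + 106349)*(185606 + C(483, -4*4 + 11)) - m(-643) = (4113 + 106349)*(185606 + (-144 + 483)) - (-296)*√(-643) = 110462*(185606 + 339) - (-296)*I*√643 = 110462*185945 - (-296)*I*√643 = 20539856590 + 296*I*√643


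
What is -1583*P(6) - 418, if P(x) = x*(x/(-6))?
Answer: 9080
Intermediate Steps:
P(x) = -x**2/6 (P(x) = x*(x*(-1/6)) = x*(-x/6) = -x**2/6)
-1583*P(6) - 418 = -(-1583)*6**2/6 - 418 = -(-1583)*36/6 - 418 = -1583*(-6) - 418 = 9498 - 418 = 9080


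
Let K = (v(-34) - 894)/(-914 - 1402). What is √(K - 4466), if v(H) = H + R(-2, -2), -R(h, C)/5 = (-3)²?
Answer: 7*I*√122207793/1158 ≈ 66.825*I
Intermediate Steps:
R(h, C) = -45 (R(h, C) = -5*(-3)² = -5*9 = -45)
v(H) = -45 + H (v(H) = H - 45 = -45 + H)
K = 973/2316 (K = ((-45 - 34) - 894)/(-914 - 1402) = (-79 - 894)/(-2316) = -973*(-1/2316) = 973/2316 ≈ 0.42012)
√(K - 4466) = √(973/2316 - 4466) = √(-10342283/2316) = 7*I*√122207793/1158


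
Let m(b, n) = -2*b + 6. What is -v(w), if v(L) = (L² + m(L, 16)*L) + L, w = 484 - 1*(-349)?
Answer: 688058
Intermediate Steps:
m(b, n) = 6 - 2*b
w = 833 (w = 484 + 349 = 833)
v(L) = L + L² + L*(6 - 2*L) (v(L) = (L² + (6 - 2*L)*L) + L = (L² + L*(6 - 2*L)) + L = L + L² + L*(6 - 2*L))
-v(w) = -833*(7 - 1*833) = -833*(7 - 833) = -833*(-826) = -1*(-688058) = 688058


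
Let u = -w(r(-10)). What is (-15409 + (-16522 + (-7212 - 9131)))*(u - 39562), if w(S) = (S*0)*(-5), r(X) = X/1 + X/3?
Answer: 1909815988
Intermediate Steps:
r(X) = 4*X/3 (r(X) = X*1 + X*(⅓) = X + X/3 = 4*X/3)
w(S) = 0 (w(S) = 0*(-5) = 0)
u = 0 (u = -1*0 = 0)
(-15409 + (-16522 + (-7212 - 9131)))*(u - 39562) = (-15409 + (-16522 + (-7212 - 9131)))*(0 - 39562) = (-15409 + (-16522 - 16343))*(-39562) = (-15409 - 32865)*(-39562) = -48274*(-39562) = 1909815988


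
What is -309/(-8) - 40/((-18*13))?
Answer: 36313/936 ≈ 38.796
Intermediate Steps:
-309/(-8) - 40/((-18*13)) = -309*(-⅛) - 40/(-234) = 309/8 - 40*(-1/234) = 309/8 + 20/117 = 36313/936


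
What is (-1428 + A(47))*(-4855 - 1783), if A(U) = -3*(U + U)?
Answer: 11350980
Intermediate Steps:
A(U) = -6*U
(-1428 + A(47))*(-4855 - 1783) = (-1428 - 6*47)*(-4855 - 1783) = (-1428 - 282)*(-6638) = -1710*(-6638) = 11350980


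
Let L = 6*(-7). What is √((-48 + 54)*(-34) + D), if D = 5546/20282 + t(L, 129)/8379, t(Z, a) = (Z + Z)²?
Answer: I*√7532125194067/192679 ≈ 14.244*I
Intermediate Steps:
L = -42
t(Z, a) = 4*Z² (t(Z, a) = (2*Z)² = 4*Z²)
D = 214943/192679 (D = 5546/20282 + (4*(-42)²)/8379 = 5546*(1/20282) + (4*1764)*(1/8379) = 2773/10141 + 7056*(1/8379) = 2773/10141 + 16/19 = 214943/192679 ≈ 1.1155)
√((-48 + 54)*(-34) + D) = √((-48 + 54)*(-34) + 214943/192679) = √(6*(-34) + 214943/192679) = √(-204 + 214943/192679) = √(-39091573/192679) = I*√7532125194067/192679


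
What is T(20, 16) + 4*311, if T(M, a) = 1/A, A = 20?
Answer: 24881/20 ≈ 1244.1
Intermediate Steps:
T(M, a) = 1/20
T(20, 16) + 4*311 = 1/20 + 4*311 = 1/20 + 1244 = 24881/20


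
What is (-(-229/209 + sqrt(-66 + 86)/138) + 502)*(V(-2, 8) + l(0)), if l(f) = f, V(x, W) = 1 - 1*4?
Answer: -315441/209 + sqrt(5)/23 ≈ -1509.2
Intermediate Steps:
V(x, W) = -3 (V(x, W) = 1 - 4 = -3)
(-(-229/209 + sqrt(-66 + 86)/138) + 502)*(V(-2, 8) + l(0)) = (-(-229/209 + sqrt(-66 + 86)/138) + 502)*(-3 + 0) = (-(-229*1/209 + sqrt(20)*(1/138)) + 502)*(-3) = (-(-229/209 + (2*sqrt(5))*(1/138)) + 502)*(-3) = (-(-229/209 + sqrt(5)/69) + 502)*(-3) = ((229/209 - sqrt(5)/69) + 502)*(-3) = (105147/209 - sqrt(5)/69)*(-3) = -315441/209 + sqrt(5)/23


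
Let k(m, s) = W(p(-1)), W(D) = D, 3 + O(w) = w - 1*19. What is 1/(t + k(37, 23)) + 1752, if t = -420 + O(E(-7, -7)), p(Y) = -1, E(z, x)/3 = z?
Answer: 812927/464 ≈ 1752.0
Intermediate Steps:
E(z, x) = 3*z
O(w) = -22 + w (O(w) = -3 + (w - 1*19) = -3 + (w - 19) = -3 + (-19 + w) = -22 + w)
k(m, s) = -1
t = -463 (t = -420 + (-22 + 3*(-7)) = -420 + (-22 - 21) = -420 - 43 = -463)
1/(t + k(37, 23)) + 1752 = 1/(-463 - 1) + 1752 = 1/(-464) + 1752 = -1/464 + 1752 = 812927/464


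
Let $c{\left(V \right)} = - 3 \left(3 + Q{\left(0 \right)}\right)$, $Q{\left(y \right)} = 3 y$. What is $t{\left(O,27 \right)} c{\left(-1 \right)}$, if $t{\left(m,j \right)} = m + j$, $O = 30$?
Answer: $-513$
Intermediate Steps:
$c{\left(V \right)} = -9$ ($c{\left(V \right)} = - 3 \left(3 + 3 \cdot 0\right) = - 3 \left(3 + 0\right) = \left(-3\right) 3 = -9$)
$t{\left(m,j \right)} = j + m$
$t{\left(O,27 \right)} c{\left(-1 \right)} = \left(27 + 30\right) \left(-9\right) = 57 \left(-9\right) = -513$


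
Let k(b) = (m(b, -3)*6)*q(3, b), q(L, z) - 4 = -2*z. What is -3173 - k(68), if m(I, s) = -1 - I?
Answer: -57821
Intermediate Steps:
q(L, z) = 4 - 2*z
k(b) = (-6 - 6*b)*(4 - 2*b) (k(b) = ((-1 - b)*6)*(4 - 2*b) = (-6 - 6*b)*(4 - 2*b))
-3173 - k(68) = -3173 - 12*(1 + 68)*(-2 + 68) = -3173 - 12*69*66 = -3173 - 1*54648 = -3173 - 54648 = -57821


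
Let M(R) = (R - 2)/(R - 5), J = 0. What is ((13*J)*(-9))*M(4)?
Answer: 0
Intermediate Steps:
M(R) = (-2 + R)/(-5 + R)
((13*J)*(-9))*M(4) = ((13*0)*(-9))*((-2 + 4)/(-5 + 4)) = (0*(-9))*(2/(-1)) = 0*(-1*2) = 0*(-2) = 0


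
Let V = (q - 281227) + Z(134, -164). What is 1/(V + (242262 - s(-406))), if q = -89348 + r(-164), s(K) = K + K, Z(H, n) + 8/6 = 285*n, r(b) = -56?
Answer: -3/522895 ≈ -5.7373e-6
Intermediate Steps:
Z(H, n) = -4/3 + 285*n
s(K) = 2*K
q = -89404 (q = -89348 - 56 = -89404)
V = -1252117/3 (V = (-89404 - 281227) + (-4/3 + 285*(-164)) = -370631 + (-4/3 - 46740) = -370631 - 140224/3 = -1252117/3 ≈ -4.1737e+5)
1/(V + (242262 - s(-406))) = 1/(-1252117/3 + (242262 - 2*(-406))) = 1/(-1252117/3 + (242262 - 1*(-812))) = 1/(-1252117/3 + (242262 + 812)) = 1/(-1252117/3 + 243074) = 1/(-522895/3) = -3/522895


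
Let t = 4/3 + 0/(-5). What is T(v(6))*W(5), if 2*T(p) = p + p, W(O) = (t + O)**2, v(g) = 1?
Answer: 361/9 ≈ 40.111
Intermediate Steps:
t = 4/3 (t = 4*(1/3) + 0*(-1/5) = 4/3 + 0 = 4/3 ≈ 1.3333)
W(O) = (4/3 + O)**2
T(p) = p (T(p) = (p + p)/2 = (2*p)/2 = p)
T(v(6))*W(5) = 1*((4 + 3*5)**2/9) = 1*((4 + 15)**2/9) = 1*((1/9)*19**2) = 1*((1/9)*361) = 1*(361/9) = 361/9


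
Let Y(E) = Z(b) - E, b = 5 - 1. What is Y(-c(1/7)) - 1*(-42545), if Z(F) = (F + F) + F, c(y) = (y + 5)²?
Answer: 2086589/49 ≈ 42583.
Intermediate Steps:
c(y) = (5 + y)²
b = 4
Z(F) = 3*F (Z(F) = 2*F + F = 3*F)
Y(E) = 12 - E (Y(E) = 3*4 - E = 12 - E)
Y(-c(1/7)) - 1*(-42545) = (12 - (-1)*(5 + 1/7)²) - 1*(-42545) = (12 - (-1)*(5 + ⅐)²) + 42545 = (12 - (-1)*(36/7)²) + 42545 = (12 - (-1)*1296/49) + 42545 = (12 - 1*(-1296/49)) + 42545 = (12 + 1296/49) + 42545 = 1884/49 + 42545 = 2086589/49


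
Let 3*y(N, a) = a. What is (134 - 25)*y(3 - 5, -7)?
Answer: -763/3 ≈ -254.33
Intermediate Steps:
y(N, a) = a/3
(134 - 25)*y(3 - 5, -7) = (134 - 25)*((1/3)*(-7)) = 109*(-7/3) = -763/3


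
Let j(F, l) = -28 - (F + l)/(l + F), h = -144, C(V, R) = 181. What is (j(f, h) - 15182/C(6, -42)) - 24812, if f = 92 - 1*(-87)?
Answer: -4511403/181 ≈ -24925.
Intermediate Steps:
f = 179 (f = 92 + 87 = 179)
j(F, l) = -29 (j(F, l) = -28 - (F + l)/(F + l) = -28 - 1*1 = -28 - 1 = -29)
(j(f, h) - 15182/C(6, -42)) - 24812 = (-29 - 15182/181) - 24812 = -20431/181 - 24812 = -4511403/181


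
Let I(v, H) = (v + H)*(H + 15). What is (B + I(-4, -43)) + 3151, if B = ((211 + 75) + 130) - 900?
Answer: 3983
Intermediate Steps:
I(v, H) = (15 + H)*(H + v) (I(v, H) = (H + v)*(15 + H) = (15 + H)*(H + v))
B = -484 (B = (286 + 130) - 900 = 416 - 900 = -484)
(B + I(-4, -43)) + 3151 = (-484 + ((-43)² + 15*(-43) + 15*(-4) - 43*(-4))) + 3151 = (-484 + (1849 - 645 - 60 + 172)) + 3151 = (-484 + 1316) + 3151 = 832 + 3151 = 3983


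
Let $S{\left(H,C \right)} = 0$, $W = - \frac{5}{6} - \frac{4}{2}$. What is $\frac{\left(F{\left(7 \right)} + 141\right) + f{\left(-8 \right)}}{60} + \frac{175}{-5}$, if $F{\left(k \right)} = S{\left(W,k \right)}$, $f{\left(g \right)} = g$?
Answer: $- \frac{1967}{60} \approx -32.783$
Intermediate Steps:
$W = - \frac{17}{6}$ ($W = \left(-5\right) \frac{1}{6} - 2 = - \frac{5}{6} - 2 = - \frac{17}{6} \approx -2.8333$)
$F{\left(k \right)} = 0$
$\frac{\left(F{\left(7 \right)} + 141\right) + f{\left(-8 \right)}}{60} + \frac{175}{-5} = \frac{\left(0 + 141\right) - 8}{60} + \frac{175}{-5} = \left(141 - 8\right) \frac{1}{60} + 175 \left(- \frac{1}{5}\right) = 133 \cdot \frac{1}{60} - 35 = \frac{133}{60} - 35 = - \frac{1967}{60}$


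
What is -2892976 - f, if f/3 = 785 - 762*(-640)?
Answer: -4358371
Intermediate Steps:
f = 1465395 (f = 3*(785 - 762*(-640)) = 3*(785 + 487680) = 3*488465 = 1465395)
-2892976 - f = -2892976 - 1*1465395 = -2892976 - 1465395 = -4358371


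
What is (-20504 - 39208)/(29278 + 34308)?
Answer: -29856/31793 ≈ -0.93907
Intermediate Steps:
(-20504 - 39208)/(29278 + 34308) = -59712/63586 = -59712*1/63586 = -29856/31793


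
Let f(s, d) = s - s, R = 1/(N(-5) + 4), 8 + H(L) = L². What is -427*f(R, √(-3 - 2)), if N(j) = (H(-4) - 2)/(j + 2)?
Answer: 0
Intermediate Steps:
H(L) = -8 + L²
N(j) = 6/(2 + j) (N(j) = ((-8 + (-4)²) - 2)/(j + 2) = ((-8 + 16) - 2)/(2 + j) = (8 - 2)/(2 + j) = 6/(2 + j))
R = ½ (R = 1/(6/(2 - 5) + 4) = 1/(6/(-3) + 4) = 1/(6*(-⅓) + 4) = 1/(-2 + 4) = 1/2 = ½ ≈ 0.50000)
f(s, d) = 0
-427*f(R, √(-3 - 2)) = -427*0 = 0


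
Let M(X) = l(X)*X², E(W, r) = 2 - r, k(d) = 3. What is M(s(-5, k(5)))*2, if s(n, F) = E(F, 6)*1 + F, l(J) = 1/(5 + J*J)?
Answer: ⅓ ≈ 0.33333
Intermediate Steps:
l(J) = 1/(5 + J²)
s(n, F) = -4 + F (s(n, F) = (2 - 1*6)*1 + F = (2 - 6)*1 + F = -4*1 + F = -4 + F)
M(X) = X²/(5 + X²)
M(s(-5, k(5)))*2 = ((-4 + 3)²/(5 + (-4 + 3)²))*2 = ((-1)²/(5 + (-1)²))*2 = (1/(5 + 1))*2 = (1/6)*2 = (1*(⅙))*2 = (⅙)*2 = ⅓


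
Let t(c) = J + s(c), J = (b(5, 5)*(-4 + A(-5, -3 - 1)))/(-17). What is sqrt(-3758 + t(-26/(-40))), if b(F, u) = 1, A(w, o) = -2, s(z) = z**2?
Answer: I*sqrt(434335159)/340 ≈ 61.296*I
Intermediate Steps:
J = 6/17 (J = (1*(-4 - 2))/(-17) = (1*(-6))*(-1/17) = -6*(-1/17) = 6/17 ≈ 0.35294)
t(c) = 6/17 + c**2
sqrt(-3758 + t(-26/(-40))) = sqrt(-3758 + (6/17 + (-26/(-40))**2)) = sqrt(-3758 + (6/17 + (-26*(-1/40))**2)) = sqrt(-3758 + (6/17 + (13/20)**2)) = sqrt(-3758 + (6/17 + 169/400)) = sqrt(-3758 + 5273/6800) = sqrt(-25549127/6800) = I*sqrt(434335159)/340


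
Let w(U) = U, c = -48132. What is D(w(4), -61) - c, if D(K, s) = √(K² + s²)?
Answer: 48132 + √3737 ≈ 48193.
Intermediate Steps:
D(w(4), -61) - c = √(4² + (-61)²) - 1*(-48132) = √(16 + 3721) + 48132 = √3737 + 48132 = 48132 + √3737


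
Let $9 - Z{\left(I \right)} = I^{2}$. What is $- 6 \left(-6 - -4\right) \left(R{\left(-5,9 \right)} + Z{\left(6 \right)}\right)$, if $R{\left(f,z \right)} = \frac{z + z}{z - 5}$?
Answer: $-270$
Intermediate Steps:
$R{\left(f,z \right)} = \frac{2 z}{-5 + z}$
$Z{\left(I \right)} = 9 - I^{2}$
$- 6 \left(-6 - -4\right) \left(R{\left(-5,9 \right)} + Z{\left(6 \right)}\right) = - 6 \left(-6 - -4\right) \left(2 \cdot 9 \frac{1}{-5 + 9} + \left(9 - 6^{2}\right)\right) = - 6 \left(-6 + 4\right) \left(2 \cdot 9 \cdot \frac{1}{4} + \left(9 - 36\right)\right) = \left(-6\right) \left(-2\right) \left(2 \cdot 9 \cdot \frac{1}{4} + \left(9 - 36\right)\right) = 12 \left(\frac{9}{2} - 27\right) = 12 \left(- \frac{45}{2}\right) = -270$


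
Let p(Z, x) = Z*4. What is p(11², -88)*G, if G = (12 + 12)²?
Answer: 278784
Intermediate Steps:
G = 576 (G = 24² = 576)
p(Z, x) = 4*Z
p(11², -88)*G = (4*11²)*576 = (4*121)*576 = 484*576 = 278784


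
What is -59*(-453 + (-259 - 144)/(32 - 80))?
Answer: 1259119/48 ≈ 26232.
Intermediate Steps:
-59*(-453 + (-259 - 144)/(32 - 80)) = -59*(-453 - 403/(-48)) = -59*(-453 - 403*(-1/48)) = -59*(-453 + 403/48) = -59*(-21341/48) = 1259119/48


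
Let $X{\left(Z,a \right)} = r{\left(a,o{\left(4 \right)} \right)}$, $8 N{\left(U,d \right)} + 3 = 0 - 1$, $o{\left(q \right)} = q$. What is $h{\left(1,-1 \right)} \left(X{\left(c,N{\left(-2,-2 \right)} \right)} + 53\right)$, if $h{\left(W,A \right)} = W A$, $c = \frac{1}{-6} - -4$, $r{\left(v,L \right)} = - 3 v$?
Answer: $- \frac{109}{2} \approx -54.5$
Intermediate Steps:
$N{\left(U,d \right)} = - \frac{1}{2}$ ($N{\left(U,d \right)} = - \frac{3}{8} + \frac{0 - 1}{8} = - \frac{3}{8} + \frac{1}{8} \left(-1\right) = - \frac{3}{8} - \frac{1}{8} = - \frac{1}{2}$)
$c = \frac{23}{6}$ ($c = - \frac{1}{6} + 4 = \frac{23}{6} \approx 3.8333$)
$X{\left(Z,a \right)} = - 3 a$
$h{\left(W,A \right)} = A W$
$h{\left(1,-1 \right)} \left(X{\left(c,N{\left(-2,-2 \right)} \right)} + 53\right) = \left(-1\right) 1 \left(\left(-3\right) \left(- \frac{1}{2}\right) + 53\right) = - (\frac{3}{2} + 53) = \left(-1\right) \frac{109}{2} = - \frac{109}{2}$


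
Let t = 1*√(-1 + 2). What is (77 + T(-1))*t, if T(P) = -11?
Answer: 66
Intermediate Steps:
t = 1 (t = 1*√1 = 1*1 = 1)
(77 + T(-1))*t = (77 - 11)*1 = 66*1 = 66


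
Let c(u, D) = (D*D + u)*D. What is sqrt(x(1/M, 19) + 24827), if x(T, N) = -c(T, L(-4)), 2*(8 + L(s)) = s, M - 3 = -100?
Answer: sqrt(243005273)/97 ≈ 160.71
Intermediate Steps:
M = -97 (M = 3 - 100 = -97)
L(s) = -8 + s/2
c(u, D) = D*(u + D**2) (c(u, D) = (D**2 + u)*D = (u + D**2)*D = D*(u + D**2))
x(T, N) = 1000 + 10*T (x(T, N) = -(-8 + (1/2)*(-4))*(T + (-8 + (1/2)*(-4))**2) = -(-8 - 2)*(T + (-8 - 2)**2) = -(-10)*(T + (-10)**2) = -(-10)*(T + 100) = -(-10)*(100 + T) = -(-1000 - 10*T) = 1000 + 10*T)
sqrt(x(1/M, 19) + 24827) = sqrt((1000 + 10/(-97)) + 24827) = sqrt((1000 + 10*(-1/97)) + 24827) = sqrt((1000 - 10/97) + 24827) = sqrt(96990/97 + 24827) = sqrt(2505209/97) = sqrt(243005273)/97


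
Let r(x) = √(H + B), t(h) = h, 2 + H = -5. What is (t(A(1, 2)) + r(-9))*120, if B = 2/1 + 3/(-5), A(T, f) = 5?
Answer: 600 + 48*I*√35 ≈ 600.0 + 283.97*I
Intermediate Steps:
H = -7 (H = -2 - 5 = -7)
B = 7/5 (B = 2*1 + 3*(-⅕) = 2 - ⅗ = 7/5 ≈ 1.4000)
r(x) = 2*I*√35/5 (r(x) = √(-7 + 7/5) = √(-28/5) = 2*I*√35/5)
(t(A(1, 2)) + r(-9))*120 = (5 + 2*I*√35/5)*120 = 600 + 48*I*√35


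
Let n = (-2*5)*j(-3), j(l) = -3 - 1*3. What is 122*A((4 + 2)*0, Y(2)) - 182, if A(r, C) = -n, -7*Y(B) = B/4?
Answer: -7502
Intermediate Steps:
j(l) = -6 (j(l) = -3 - 3 = -6)
Y(B) = -B/28 (Y(B) = -B/(7*4) = -B/28)
n = 60 (n = -2*5*(-6) = -10*(-6) = 60)
A(r, C) = -60 (A(r, C) = -1*60 = -60)
122*A((4 + 2)*0, Y(2)) - 182 = 122*(-60) - 182 = -7320 - 182 = -7502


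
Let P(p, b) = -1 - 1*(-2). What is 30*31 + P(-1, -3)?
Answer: 931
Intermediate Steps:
P(p, b) = 1 (P(p, b) = -1 + 2 = 1)
30*31 + P(-1, -3) = 30*31 + 1 = 930 + 1 = 931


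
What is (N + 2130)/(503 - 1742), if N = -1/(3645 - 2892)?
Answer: -229127/133281 ≈ -1.7191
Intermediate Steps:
N = -1/753 ≈ -0.0013280
(N + 2130)/(503 - 1742) = (-1/753 + 2130)/(503 - 1742) = (1603889/753)/(-1239) = (1603889/753)*(-1/1239) = -229127/133281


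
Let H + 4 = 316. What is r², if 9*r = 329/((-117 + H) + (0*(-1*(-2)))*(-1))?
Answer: 108241/3080025 ≈ 0.035143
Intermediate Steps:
H = 312 (H = -4 + 316 = 312)
r = 329/1755 (r = (329/((-117 + 312) + (0*(-1*(-2)))*(-1)))/9 = (329/(195 + (0*2)*(-1)))/9 = (329/(195 + 0*(-1)))/9 = (329/(195 + 0))/9 = (329/195)/9 = (329*(1/195))/9 = (⅑)*(329/195) = 329/1755 ≈ 0.18746)
r² = (329/1755)² = 108241/3080025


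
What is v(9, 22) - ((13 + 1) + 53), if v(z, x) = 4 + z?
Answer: -54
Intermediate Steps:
v(9, 22) - ((13 + 1) + 53) = (4 + 9) - ((13 + 1) + 53) = 13 - (14 + 53) = 13 - 1*67 = 13 - 67 = -54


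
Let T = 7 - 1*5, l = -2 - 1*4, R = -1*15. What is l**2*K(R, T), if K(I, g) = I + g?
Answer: -468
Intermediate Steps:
R = -15
l = -6 (l = -2 - 4 = -6)
T = 2 (T = 7 - 5 = 2)
l**2*K(R, T) = (-6)**2*(-15 + 2) = 36*(-13) = -468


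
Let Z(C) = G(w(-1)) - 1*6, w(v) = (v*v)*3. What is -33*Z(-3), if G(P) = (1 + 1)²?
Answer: 66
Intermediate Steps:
w(v) = 3*v² (w(v) = v²*3 = 3*v²)
G(P) = 4 (G(P) = 2² = 4)
Z(C) = -2 (Z(C) = 4 - 1*6 = 4 - 6 = -2)
-33*Z(-3) = -33*(-2) = 66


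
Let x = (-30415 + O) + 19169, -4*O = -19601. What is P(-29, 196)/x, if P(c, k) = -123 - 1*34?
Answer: 628/25383 ≈ 0.024741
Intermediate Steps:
O = 19601/4 (O = -¼*(-19601) = 19601/4 ≈ 4900.3)
P(c, k) = -157 (P(c, k) = -123 - 34 = -157)
x = -25383/4 (x = (-30415 + 19601/4) + 19169 = -102059/4 + 19169 = -25383/4 ≈ -6345.8)
P(-29, 196)/x = -157/(-25383/4) = -157*(-4/25383) = 628/25383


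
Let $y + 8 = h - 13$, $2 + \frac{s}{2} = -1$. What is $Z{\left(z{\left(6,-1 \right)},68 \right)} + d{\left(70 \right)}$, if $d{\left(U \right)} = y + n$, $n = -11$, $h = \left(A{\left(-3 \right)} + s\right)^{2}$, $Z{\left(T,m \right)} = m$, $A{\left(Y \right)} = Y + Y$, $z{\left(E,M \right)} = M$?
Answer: $180$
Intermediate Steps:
$s = -6$ ($s = -4 + 2 \left(-1\right) = -4 - 2 = -6$)
$A{\left(Y \right)} = 2 Y$
$h = 144$ ($h = \left(2 \left(-3\right) - 6\right)^{2} = \left(-6 - 6\right)^{2} = \left(-12\right)^{2} = 144$)
$y = 123$ ($y = -8 + \left(144 - 13\right) = -8 + 131 = 123$)
$d{\left(U \right)} = 112$ ($d{\left(U \right)} = 123 - 11 = 112$)
$Z{\left(z{\left(6,-1 \right)},68 \right)} + d{\left(70 \right)} = 68 + 112 = 180$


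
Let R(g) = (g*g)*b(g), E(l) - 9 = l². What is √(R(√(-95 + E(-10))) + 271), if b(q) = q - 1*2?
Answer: √(243 + 14*√14) ≈ 17.187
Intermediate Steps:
E(l) = 9 + l²
b(q) = -2 + q (b(q) = q - 2 = -2 + q)
R(g) = g²*(-2 + g) (R(g) = (g*g)*(-2 + g) = g²*(-2 + g))
√(R(√(-95 + E(-10))) + 271) = √((√(-95 + (9 + (-10)²)))²*(-2 + √(-95 + (9 + (-10)²))) + 271) = √((√(-95 + (9 + 100)))²*(-2 + √(-95 + (9 + 100))) + 271) = √((√(-95 + 109))²*(-2 + √(-95 + 109)) + 271) = √((√14)²*(-2 + √14) + 271) = √(14*(-2 + √14) + 271) = √((-28 + 14*√14) + 271) = √(243 + 14*√14)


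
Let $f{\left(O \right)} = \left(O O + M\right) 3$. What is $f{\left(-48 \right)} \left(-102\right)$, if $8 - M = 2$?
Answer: $-706860$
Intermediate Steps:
$M = 6$ ($M = 8 - 2 = 6$)
$f{\left(O \right)} = 18 + 3 O^{2}$ ($f{\left(O \right)} = \left(O O + 6\right) 3 = \left(O^{2} + 6\right) 3 = \left(6 + O^{2}\right) 3 = 18 + 3 O^{2}$)
$f{\left(-48 \right)} \left(-102\right) = \left(18 + 3 \left(-48\right)^{2}\right) \left(-102\right) = \left(18 + 3 \cdot 2304\right) \left(-102\right) = \left(18 + 6912\right) \left(-102\right) = 6930 \left(-102\right) = -706860$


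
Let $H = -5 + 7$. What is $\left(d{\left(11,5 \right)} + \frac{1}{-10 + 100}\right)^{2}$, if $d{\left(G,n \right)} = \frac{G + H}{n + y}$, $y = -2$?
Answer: $\frac{152881}{8100} \approx 18.874$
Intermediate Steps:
$H = 2$
$d{\left(G,n \right)} = \frac{2 + G}{-2 + n}$ ($d{\left(G,n \right)} = \frac{G + 2}{n - 2} = \frac{2 + G}{-2 + n}$)
$\left(d{\left(11,5 \right)} + \frac{1}{-10 + 100}\right)^{2} = \left(\frac{2 + 11}{-2 + 5} + \frac{1}{-10 + 100}\right)^{2} = \left(\frac{1}{3} \cdot 13 + \frac{1}{90}\right)^{2} = \left(\frac{13}{3} + \frac{1}{90}\right)^{2} = \left(\frac{391}{90}\right)^{2} = \frac{152881}{8100}$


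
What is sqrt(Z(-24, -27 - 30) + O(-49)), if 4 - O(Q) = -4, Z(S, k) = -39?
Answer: I*sqrt(31) ≈ 5.5678*I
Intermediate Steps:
O(Q) = 8 (O(Q) = 4 - 1*(-4) = 4 + 4 = 8)
sqrt(Z(-24, -27 - 30) + O(-49)) = sqrt(-39 + 8) = sqrt(-31) = I*sqrt(31)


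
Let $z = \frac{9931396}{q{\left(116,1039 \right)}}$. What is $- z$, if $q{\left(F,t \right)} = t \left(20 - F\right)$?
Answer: $\frac{2482849}{24936} \approx 99.569$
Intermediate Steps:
$z = - \frac{2482849}{24936}$ ($z = \frac{9931396}{1039 \left(20 - 116\right)} = \frac{9931396}{1039 \left(-96\right)} = \frac{9931396}{-99744} = 9931396 \left(- \frac{1}{99744}\right) = - \frac{2482849}{24936} \approx -99.569$)
$- z = \left(-1\right) \left(- \frac{2482849}{24936}\right) = \frac{2482849}{24936}$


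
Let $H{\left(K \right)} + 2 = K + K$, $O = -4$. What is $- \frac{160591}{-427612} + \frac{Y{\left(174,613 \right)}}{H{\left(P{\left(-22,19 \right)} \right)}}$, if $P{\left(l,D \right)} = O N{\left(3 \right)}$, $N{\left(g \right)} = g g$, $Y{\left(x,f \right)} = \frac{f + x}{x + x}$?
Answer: $\frac{949752197}{2752966056} \approx 0.34499$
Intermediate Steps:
$Y{\left(x,f \right)} = \frac{f + x}{2 x}$
$N{\left(g \right)} = g^{2}$
$P{\left(l,D \right)} = -36$ ($P{\left(l,D \right)} = - 4 \cdot 3^{2} = \left(-4\right) 9 = -36$)
$H{\left(K \right)} = -2 + 2 K$ ($H{\left(K \right)} = -2 + \left(K + K\right) = -2 + 2 K$)
$- \frac{160591}{-427612} + \frac{Y{\left(174,613 \right)}}{H{\left(P{\left(-22,19 \right)} \right)}} = - \frac{160591}{-427612} + \frac{\frac{1}{2} \cdot \frac{1}{174} \left(613 + 174\right)}{-2 + 2 \left(-36\right)} = \left(-160591\right) \left(- \frac{1}{427612}\right) + \frac{\frac{1}{2} \cdot \frac{1}{174} \cdot 787}{-2 - 72} = \frac{160591}{427612} + \frac{787}{348 \left(-74\right)} = \frac{160591}{427612} + \frac{787}{348} \left(- \frac{1}{74}\right) = \frac{160591}{427612} - \frac{787}{25752} = \frac{949752197}{2752966056}$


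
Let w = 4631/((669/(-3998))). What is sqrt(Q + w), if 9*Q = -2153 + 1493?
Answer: I*sqrt(12419180862)/669 ≈ 166.58*I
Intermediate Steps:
w = -18514738/669 (w = 4631/((669*(-1/3998))) = 4631/(-669/3998) = 4631*(-3998/669) = -18514738/669 ≈ -27675.)
Q = -220/3 (Q = (-2153 + 1493)/9 = (1/9)*(-660) = -220/3 ≈ -73.333)
sqrt(Q + w) = sqrt(-220/3 - 18514738/669) = sqrt(-18563798/669) = I*sqrt(12419180862)/669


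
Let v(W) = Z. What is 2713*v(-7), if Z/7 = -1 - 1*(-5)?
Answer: 75964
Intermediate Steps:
Z = 28 (Z = 7*(-1 - 1*(-5)) = 7*(-1 + 5) = 7*4 = 28)
v(W) = 28
2713*v(-7) = 2713*28 = 75964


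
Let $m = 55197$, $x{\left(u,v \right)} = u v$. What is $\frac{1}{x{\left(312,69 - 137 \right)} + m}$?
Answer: $\frac{1}{33981} \approx 2.9428 \cdot 10^{-5}$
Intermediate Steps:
$\frac{1}{x{\left(312,69 - 137 \right)} + m} = \frac{1}{312 \left(69 - 137\right) + 55197} = \frac{1}{312 \left(-68\right) + 55197} = \frac{1}{-21216 + 55197} = \frac{1}{33981}$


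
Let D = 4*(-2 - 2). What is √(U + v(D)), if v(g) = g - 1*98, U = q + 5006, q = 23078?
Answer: √27970 ≈ 167.24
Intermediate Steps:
U = 28084 (U = 23078 + 5006 = 28084)
D = -16 (D = 4*(-4) = -16)
v(g) = -98 + g (v(g) = g - 98 = -98 + g)
√(U + v(D)) = √(28084 + (-98 - 16)) = √(28084 - 114) = √27970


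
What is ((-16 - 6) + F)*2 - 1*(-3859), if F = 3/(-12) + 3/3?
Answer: 7633/2 ≈ 3816.5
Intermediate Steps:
F = ¾ (F = 3*(-1/12) + 3*(⅓) = -¼ + 1 = ¾ ≈ 0.75000)
((-16 - 6) + F)*2 - 1*(-3859) = ((-16 - 6) + ¾)*2 - 1*(-3859) = (-22 + ¾)*2 + 3859 = -85/4*2 + 3859 = -85/2 + 3859 = 7633/2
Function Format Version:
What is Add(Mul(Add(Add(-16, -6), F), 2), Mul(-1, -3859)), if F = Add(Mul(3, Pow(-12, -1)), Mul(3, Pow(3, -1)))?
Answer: Rational(7633, 2) ≈ 3816.5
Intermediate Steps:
F = Rational(3, 4) (F = Add(Mul(3, Rational(-1, 12)), Mul(3, Rational(1, 3))) = Add(Rational(-1, 4), 1) = Rational(3, 4) ≈ 0.75000)
Add(Mul(Add(Add(-16, -6), F), 2), Mul(-1, -3859)) = Add(Mul(Add(Add(-16, -6), Rational(3, 4)), 2), Mul(-1, -3859)) = Add(Mul(Add(-22, Rational(3, 4)), 2), 3859) = Add(Mul(Rational(-85, 4), 2), 3859) = Add(Rational(-85, 2), 3859) = Rational(7633, 2)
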